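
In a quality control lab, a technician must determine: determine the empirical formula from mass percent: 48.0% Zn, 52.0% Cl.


Assume 100 g sample. Moles of each element:
  Zn: 48.0/65.38 = 0.734 mol
  Cl: 52.0/35.45 = 1.467 mol
Divide by smallest (0.734):
  Zn: 0.734/0.734 = 1.0
  Cl: 1.467/0.734 = 2.0
Empirical formula: ZnCl2

ZnCl2


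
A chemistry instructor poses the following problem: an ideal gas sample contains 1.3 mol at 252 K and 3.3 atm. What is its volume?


PV = nRT  (R = 0.08206 L·atm/(mol·K))
V = nRT/P = 1.3×0.08206×252/3.3
= 8.146 L

8.146 L


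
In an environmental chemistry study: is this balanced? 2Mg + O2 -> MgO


Equation: 2Mg + O2 -> MgO
Check atoms: Mg: 2≠1, O: 2≠1
Not balanced

No, not balanced


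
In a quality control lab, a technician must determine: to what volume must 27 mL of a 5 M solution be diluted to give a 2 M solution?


C1V1 = C2V2
5 × 27 = 2 × V2
V2 = 135/2 = 67.5 mL

67.5 mL


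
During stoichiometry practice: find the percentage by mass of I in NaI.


M(NaI) = 1×22.99 + 1×126.9 = 149.89 g/mol
Mass of I = 1 × 126.9 = 126.90 g/mol
% I = 126.90/149.89 × 100 = 84.66%

84.66%


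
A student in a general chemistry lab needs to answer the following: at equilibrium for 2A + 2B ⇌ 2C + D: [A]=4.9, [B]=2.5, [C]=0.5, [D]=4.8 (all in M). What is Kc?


Kc = [C]^2[D]/([A]^2[B]^2)
= (0.5^2 × 4.8^1)/(4.9^2 × 2.5^2)
= 1.2/150.0625
= 0.007997

0.007997


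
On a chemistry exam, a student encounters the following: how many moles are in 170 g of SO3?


M(SO3) = 80.07 g/mol
n = mass/M = 170/80.07 = 2.1231 mol

2.1231 mol


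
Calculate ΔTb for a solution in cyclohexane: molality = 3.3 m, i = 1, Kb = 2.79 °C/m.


ΔTb = Kb × m × i
= 2.79 × 3.3 × 1
= 9.207 °C

9.207 °C


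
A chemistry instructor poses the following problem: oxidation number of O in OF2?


F is always -1; 2(-1) + x = 0, so O = +2
Oxidation number: +2

+2


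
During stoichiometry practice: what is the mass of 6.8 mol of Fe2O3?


M(Fe2O3) = 159.7 g/mol
mass = n × M = 6.8 × 159.7 = 1085.96 g

1085.96 g


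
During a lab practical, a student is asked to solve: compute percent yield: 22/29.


% yield = actual/theoretical × 100
= 22/29 × 100
= 75.86%

75.86%


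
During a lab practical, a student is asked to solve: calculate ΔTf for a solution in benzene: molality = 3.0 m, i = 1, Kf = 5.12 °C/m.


ΔTf = Kf × m × i
= 5.12 × 3.0 × 1
= 15.36 °C

15.36 °C


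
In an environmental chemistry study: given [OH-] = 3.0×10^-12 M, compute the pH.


pOH = -log10([OH-]) = -log10(3.0×10^-12)
= 12 - log10(3.0) = 11.52
pH = 14 - pOH = 14 - 11.52 = 2.48

2.48


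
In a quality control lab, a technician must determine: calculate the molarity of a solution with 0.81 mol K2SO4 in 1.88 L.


M = n/V = 0.81/1.88 = 0.431 mol/L

0.431 M


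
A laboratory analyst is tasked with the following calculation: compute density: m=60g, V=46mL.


ρ = mass/volume
= 60/46
= 1.304 g/mL

1.304 g/mL


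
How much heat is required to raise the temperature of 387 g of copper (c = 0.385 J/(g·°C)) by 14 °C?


q = mcΔT = 387 × 0.385 × 14
= 2085.93 J

2085.93 J


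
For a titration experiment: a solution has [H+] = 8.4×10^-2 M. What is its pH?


pH = -log10([H+]) = -log10(8.4×10^-2)
= 2 - log10(8.4)
= 2 - 0.92
= 1.08

1.08


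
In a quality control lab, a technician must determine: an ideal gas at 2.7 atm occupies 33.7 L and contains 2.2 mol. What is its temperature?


PV = nRT  (R = 0.08206 L·atm/(mol·K))
T = PV/(nR) = 2.7×33.7/(2.2×0.08206)
= 90.99/0.180532
= 504.01 K

504.01 K


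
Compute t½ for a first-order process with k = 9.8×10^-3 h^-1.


t½ = ln2/k = 0.693147/(9.8×10^-3 h^-1)
= 70.73 h

70.73 h


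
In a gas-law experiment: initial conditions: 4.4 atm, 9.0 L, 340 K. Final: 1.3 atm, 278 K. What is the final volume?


P1V1/T1 = P2V2/T2
V2 = P1V1T2/(T1P2)
= 4.4×9.0×278/(340×1.3)
= 24.907 L

24.907 L


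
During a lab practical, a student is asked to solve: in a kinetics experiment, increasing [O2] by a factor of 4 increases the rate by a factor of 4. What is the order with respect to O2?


rate ∝ [O2]^n
4^n = 4 → n = 1
Order in O2: 1

1


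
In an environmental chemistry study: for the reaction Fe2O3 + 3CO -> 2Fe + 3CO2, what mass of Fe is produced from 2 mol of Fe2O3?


Mole ratio Fe:Fe2O3 = 2:1
n(Fe) = 2 × 2/1 = 4.000 mol
mass = 4.000 × 55.85 = 223.4 g

223.4 g


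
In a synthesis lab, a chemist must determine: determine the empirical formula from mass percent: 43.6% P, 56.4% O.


Assume 100 g sample. Moles of each element:
  P: 43.6/30.97 = 1.408 mol
  O: 56.4/16.0 = 3.525 mol
Divide by smallest (1.408):
  P: 1.408/1.408 = 1.0
  O: 3.525/1.408 = 2.5
Multiply all ratios by 2 to obtain whole numbers.
Empirical formula: P2O5

P2O5


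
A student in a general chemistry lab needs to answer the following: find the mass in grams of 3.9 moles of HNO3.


M(HNO3) = 63.02 g/mol
mass = n × M = 3.9 × 63.02 = 245.78 g

245.78 g


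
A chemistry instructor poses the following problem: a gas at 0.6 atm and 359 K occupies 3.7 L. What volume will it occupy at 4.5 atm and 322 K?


P1V1/T1 = P2V2/T2
V2 = P1V1T2/(T1P2)
= 0.6×3.7×322/(359×4.5)
= 0.442 L

0.442 L


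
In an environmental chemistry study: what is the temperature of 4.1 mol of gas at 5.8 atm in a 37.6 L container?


PV = nRT  (R = 0.08206 L·atm/(mol·K))
T = PV/(nR) = 5.8×37.6/(4.1×0.08206)
= 218.08/0.336446
= 648.19 K

648.19 K


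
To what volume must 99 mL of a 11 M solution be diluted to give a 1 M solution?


C1V1 = C2V2
11 × 99 = 1 × V2
V2 = 1089/1 = 1089.0 mL

1089.0 mL


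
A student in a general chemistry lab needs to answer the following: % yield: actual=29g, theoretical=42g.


% yield = actual/theoretical × 100
= 29/42 × 100
= 69.05%

69.05%


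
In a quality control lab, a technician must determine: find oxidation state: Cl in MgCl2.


halide: -1
Oxidation number: -1

-1


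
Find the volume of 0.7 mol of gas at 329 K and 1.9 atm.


PV = nRT  (R = 0.08206 L·atm/(mol·K))
V = nRT/P = 0.7×0.08206×329/1.9
= 9.947 L

9.947 L


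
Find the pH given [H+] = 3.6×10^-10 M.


pH = -log10([H+]) = -log10(3.6×10^-10)
= 10 - log10(3.6)
= 10 - 0.56
= 9.44

9.44


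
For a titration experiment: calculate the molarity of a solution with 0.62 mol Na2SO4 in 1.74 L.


M = n/V = 0.62/1.74 = 0.356 mol/L

0.356 M


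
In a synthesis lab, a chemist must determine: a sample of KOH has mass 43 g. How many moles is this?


M(KOH) = 56.11 g/mol
n = mass/M = 43/56.11 = 0.7664 mol

0.7664 mol


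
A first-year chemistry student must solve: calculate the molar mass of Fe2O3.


M(Fe2O3) = 2×55.85 + 3×16.0
= 111.7 + 48.0
= 159.7 g/mol

159.7 g/mol


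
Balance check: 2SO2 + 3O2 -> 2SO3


Equation: 2SO2 + 3O2 -> 2SO3
Check atoms: O: 10≠6, S: 2=2
Not balanced

No, not balanced


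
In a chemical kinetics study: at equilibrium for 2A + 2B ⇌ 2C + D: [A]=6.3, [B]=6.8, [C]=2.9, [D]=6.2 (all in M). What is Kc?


Kc = [C]^2[D]/([A]^2[B]^2)
= (2.9^2 × 6.2^1)/(6.3^2 × 6.8^2)
= 52.142/1835.2656
= 0.02841

0.02841


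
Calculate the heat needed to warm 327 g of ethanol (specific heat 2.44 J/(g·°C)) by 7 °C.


q = mcΔT = 327 × 2.44 × 7
= 5585.16 J

5585.16 J


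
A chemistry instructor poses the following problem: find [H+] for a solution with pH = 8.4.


[H+] = 10^(-pH) = 10^(-8.4)
= 3.98×10^-9 M

3.98×10^-9 M


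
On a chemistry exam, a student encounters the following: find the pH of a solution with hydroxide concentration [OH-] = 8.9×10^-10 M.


pOH = -log10([OH-]) = -log10(8.9×10^-10)
= 10 - log10(8.9) = 9.05
pH = 14 - pOH = 14 - 9.05 = 4.95

4.95


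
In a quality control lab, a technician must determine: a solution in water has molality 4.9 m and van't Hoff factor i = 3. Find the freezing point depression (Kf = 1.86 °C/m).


ΔTf = Kf × m × i
= 1.86 × 4.9 × 3
= 27.342 °C

27.342 °C


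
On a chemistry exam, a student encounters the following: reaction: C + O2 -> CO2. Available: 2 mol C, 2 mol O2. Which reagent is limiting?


Mole ratio available / coefficient:
  C: 2/1 = 2.000
  O2: 2/1 = 2.000
Smaller ratio is limiting.

neither (stoichiometric); C and O2 are fully consumed


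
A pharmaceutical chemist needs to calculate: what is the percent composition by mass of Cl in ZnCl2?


M(ZnCl2) = 1×65.38 + 2×35.45 = 136.28 g/mol
Mass of Cl = 2 × 35.45 = 70.90 g/mol
% Cl = 70.90/136.28 × 100 = 52.03%

52.03%


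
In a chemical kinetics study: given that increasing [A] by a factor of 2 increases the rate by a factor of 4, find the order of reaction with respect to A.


rate ∝ [A]^n
2^n = 4 → n = 2
Order in A: 2

2


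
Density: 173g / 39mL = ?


ρ = mass/volume
= 173/39
= 4.436 g/mL

4.436 g/mL


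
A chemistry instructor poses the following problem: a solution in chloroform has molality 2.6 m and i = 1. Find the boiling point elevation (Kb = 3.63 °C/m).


ΔTb = Kb × m × i
= 3.63 × 2.6 × 1
= 9.438 °C

9.438 °C


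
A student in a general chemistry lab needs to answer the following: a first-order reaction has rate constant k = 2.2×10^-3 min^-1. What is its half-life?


t½ = ln2/k = 0.693147/(2.2×10^-3 min^-1)
= 315.1 min

315.1 min


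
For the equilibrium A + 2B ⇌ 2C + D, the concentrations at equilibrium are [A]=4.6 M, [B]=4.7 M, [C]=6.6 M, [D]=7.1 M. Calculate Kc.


Kc = [C]^2[D]/([A][B]^2)
= (6.6^2 × 7.1^1)/(4.6^1 × 4.7^2)
= 309.276/101.614
= 3.044

3.044


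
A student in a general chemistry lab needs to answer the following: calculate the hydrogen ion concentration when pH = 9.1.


[H+] = 10^(-pH) = 10^(-9.1)
= 7.94×10^-10 M

7.94×10^-10 M


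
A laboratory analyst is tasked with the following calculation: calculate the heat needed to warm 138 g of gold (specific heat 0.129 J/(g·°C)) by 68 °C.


q = mcΔT = 138 × 0.129 × 68
= 1210.54 J

1210.54 J


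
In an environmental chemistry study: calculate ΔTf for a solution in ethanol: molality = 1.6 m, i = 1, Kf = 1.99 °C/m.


ΔTf = Kf × m × i
= 1.99 × 1.6 × 1
= 3.184 °C

3.184 °C


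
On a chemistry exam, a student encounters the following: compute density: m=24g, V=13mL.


ρ = mass/volume
= 24/13
= 1.846 g/mL

1.846 g/mL


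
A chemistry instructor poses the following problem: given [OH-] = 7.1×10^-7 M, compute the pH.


pOH = -log10([OH-]) = -log10(7.1×10^-7)
= 7 - log10(7.1) = 6.15
pH = 14 - pOH = 14 - 6.15 = 7.85

7.85


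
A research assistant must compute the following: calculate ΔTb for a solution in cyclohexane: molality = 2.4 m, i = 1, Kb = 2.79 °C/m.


ΔTb = Kb × m × i
= 2.79 × 2.4 × 1
= 6.696 °C

6.696 °C


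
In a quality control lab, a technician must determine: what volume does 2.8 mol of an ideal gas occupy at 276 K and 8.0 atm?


PV = nRT  (R = 0.08206 L·atm/(mol·K))
V = nRT/P = 2.8×0.08206×276/8.0
= 7.927 L

7.927 L


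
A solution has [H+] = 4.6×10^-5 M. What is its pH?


pH = -log10([H+]) = -log10(4.6×10^-5)
= 5 - log10(4.6)
= 5 - 0.66
= 4.34

4.34


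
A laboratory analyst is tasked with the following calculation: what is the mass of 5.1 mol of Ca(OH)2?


M(Ca(OH)2) = 74.1 g/mol
mass = n × M = 5.1 × 74.1 = 377.91 g

377.91 g


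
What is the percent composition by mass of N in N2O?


M(N2O) = 2×14.01 + 1×16.0 = 44.02 g/mol
Mass of N = 2 × 14.01 = 28.02 g/mol
% N = 28.02/44.02 × 100 = 63.65%

63.65%


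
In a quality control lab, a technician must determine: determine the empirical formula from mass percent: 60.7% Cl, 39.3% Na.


Assume 100 g sample. Moles of each element:
  Cl: 60.7/35.45 = 1.712 mol
  Na: 39.3/22.99 = 1.709 mol
Divide by smallest (1.709):
  Cl: 1.712/1.709 = 1.0
  Na: 1.709/1.709 = 1.0
Empirical formula: NaCl

NaCl


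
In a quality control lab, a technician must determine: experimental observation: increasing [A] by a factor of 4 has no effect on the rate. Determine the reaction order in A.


rate ∝ [A]^n
rate ∝ [A]^0
Order in A: 0

0


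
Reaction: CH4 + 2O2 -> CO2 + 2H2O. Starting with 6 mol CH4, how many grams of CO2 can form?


Mole ratio CO2:CH4 = 1:1
n(CO2) = 6 × 1/1 = 6.000 mol
mass = 6.000 × 44.01 = 264.06 g

264.06 g


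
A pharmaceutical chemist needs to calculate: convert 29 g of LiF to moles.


M(LiF) = 25.94 g/mol
n = mass/M = 29/25.94 = 1.118 mol

1.118 mol


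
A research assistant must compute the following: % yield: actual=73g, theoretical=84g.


% yield = actual/theoretical × 100
= 73/84 × 100
= 86.9%

86.9%


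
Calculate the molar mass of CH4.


M(CH4) = 1×12.01 + 4×1.008
= 12.01 + 4.03
= 16.04 g/mol

16.04 g/mol


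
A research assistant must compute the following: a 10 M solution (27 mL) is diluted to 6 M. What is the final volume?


C1V1 = C2V2
10 × 27 = 6 × V2
V2 = 270/6 = 45.0 mL

45.0 mL


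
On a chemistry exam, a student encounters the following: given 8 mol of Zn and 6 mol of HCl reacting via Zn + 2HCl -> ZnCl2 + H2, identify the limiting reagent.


Mole ratio available / coefficient:
  Zn: 8/1 = 8.000
  HCl: 6/2 = 3.000
Smaller ratio is limiting.

HCl


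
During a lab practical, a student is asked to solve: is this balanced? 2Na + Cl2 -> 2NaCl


Equation: 2Na + Cl2 -> 2NaCl
Check atoms: Cl: 2=2, Na: 2=2
Balanced

Yes, balanced


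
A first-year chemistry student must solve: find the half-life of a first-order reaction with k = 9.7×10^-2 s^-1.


t½ = ln2/k = 0.693147/(9.7×10^-2 s^-1)
= 7.146 s

7.146 s


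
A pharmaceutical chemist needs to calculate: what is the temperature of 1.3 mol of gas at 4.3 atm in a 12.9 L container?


PV = nRT  (R = 0.08206 L·atm/(mol·K))
T = PV/(nR) = 4.3×12.9/(1.3×0.08206)
= 55.47/0.106678
= 519.98 K

519.98 K


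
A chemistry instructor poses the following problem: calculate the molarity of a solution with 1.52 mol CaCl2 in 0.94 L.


M = n/V = 1.52/0.94 = 1.617 mol/L

1.617 M


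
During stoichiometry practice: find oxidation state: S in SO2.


x + 2(-2) = 0, so x = +4
Oxidation number: +4

+4


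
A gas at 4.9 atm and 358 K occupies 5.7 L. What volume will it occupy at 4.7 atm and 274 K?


P1V1/T1 = P2V2/T2
V2 = P1V1T2/(T1P2)
= 4.9×5.7×274/(358×4.7)
= 4.548 L

4.548 L


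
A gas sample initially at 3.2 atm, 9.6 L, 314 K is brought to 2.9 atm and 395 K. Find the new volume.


P1V1/T1 = P2V2/T2
V2 = P1V1T2/(T1P2)
= 3.2×9.6×395/(314×2.9)
= 13.326 L

13.326 L


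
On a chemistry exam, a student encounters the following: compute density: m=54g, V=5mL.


ρ = mass/volume
= 54/5
= 10.8 g/mL

10.8 g/mL


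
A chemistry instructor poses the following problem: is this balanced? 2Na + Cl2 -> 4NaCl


Equation: 2Na + Cl2 -> 4NaCl
Check atoms: Cl: 2≠4, Na: 2≠4
Not balanced

No, not balanced


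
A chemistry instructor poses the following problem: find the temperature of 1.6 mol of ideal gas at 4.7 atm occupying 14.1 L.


PV = nRT  (R = 0.08206 L·atm/(mol·K))
T = PV/(nR) = 4.7×14.1/(1.6×0.08206)
= 66.27/0.131296
= 504.74 K

504.74 K


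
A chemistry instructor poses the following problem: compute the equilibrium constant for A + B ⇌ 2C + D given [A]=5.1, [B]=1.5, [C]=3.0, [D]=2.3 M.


Kc = [C]^2[D]/([A][B])
= (3.0^2 × 2.3^1)/(5.1^1 × 1.5^1)
= 20.7/7.65
= 2.706

2.706


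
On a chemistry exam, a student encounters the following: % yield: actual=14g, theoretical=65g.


% yield = actual/theoretical × 100
= 14/65 × 100
= 21.54%

21.54%


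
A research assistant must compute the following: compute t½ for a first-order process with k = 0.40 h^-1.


t½ = ln2/k = 0.693147/(0.40 h^-1)
= 1.733 h

1.733 h


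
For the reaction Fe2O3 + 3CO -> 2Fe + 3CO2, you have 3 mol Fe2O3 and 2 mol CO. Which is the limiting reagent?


Mole ratio available / coefficient:
  Fe2O3: 3/1 = 3.000
  CO: 2/3 = 0.667
Smaller ratio is limiting.

CO


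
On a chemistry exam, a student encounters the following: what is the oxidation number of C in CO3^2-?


x + 3(-2) = -2, so x = +4
Oxidation number: +4

+4


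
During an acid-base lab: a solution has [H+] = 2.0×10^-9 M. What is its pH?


pH = -log10([H+]) = -log10(2.0×10^-9)
= 9 - log10(2.0)
= 9 - 0.3
= 8.7

8.7


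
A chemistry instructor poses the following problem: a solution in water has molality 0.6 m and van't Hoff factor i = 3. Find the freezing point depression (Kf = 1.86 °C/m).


ΔTf = Kf × m × i
= 1.86 × 0.6 × 3
= 3.348 °C

3.348 °C


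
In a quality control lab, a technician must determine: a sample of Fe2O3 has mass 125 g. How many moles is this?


M(Fe2O3) = 159.7 g/mol
n = mass/M = 125/159.7 = 0.7827 mol

0.7827 mol


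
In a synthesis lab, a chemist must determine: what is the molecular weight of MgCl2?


M(MgCl2) = 1×24.31 + 2×35.45
= 24.31 + 70.9
= 95.21 g/mol

95.21 g/mol


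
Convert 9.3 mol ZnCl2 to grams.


M(ZnCl2) = 136.28 g/mol
mass = n × M = 9.3 × 136.28 = 1267.40 g

1267.40 g


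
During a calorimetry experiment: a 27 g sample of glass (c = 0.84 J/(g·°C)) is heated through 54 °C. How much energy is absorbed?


q = mcΔT = 27 × 0.84 × 54
= 1224.72 J

1224.72 J


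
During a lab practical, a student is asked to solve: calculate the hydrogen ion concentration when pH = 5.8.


[H+] = 10^(-pH) = 10^(-5.8)
= 1.58×10^-6 M

1.58×10^-6 M


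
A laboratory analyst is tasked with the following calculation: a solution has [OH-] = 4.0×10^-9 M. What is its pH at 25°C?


pOH = -log10([OH-]) = -log10(4.0×10^-9)
= 9 - log10(4.0) = 8.4
pH = 14 - pOH = 14 - 8.4 = 5.6

5.6


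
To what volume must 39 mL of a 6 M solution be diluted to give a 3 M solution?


C1V1 = C2V2
6 × 39 = 3 × V2
V2 = 234/3 = 78.0 mL

78.0 mL


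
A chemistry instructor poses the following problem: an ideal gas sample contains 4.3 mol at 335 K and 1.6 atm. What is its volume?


PV = nRT  (R = 0.08206 L·atm/(mol·K))
V = nRT/P = 4.3×0.08206×335/1.6
= 73.88 L

73.88 L


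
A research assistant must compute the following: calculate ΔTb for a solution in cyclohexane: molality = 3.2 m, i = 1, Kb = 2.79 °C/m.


ΔTb = Kb × m × i
= 2.79 × 3.2 × 1
= 8.928 °C

8.928 °C


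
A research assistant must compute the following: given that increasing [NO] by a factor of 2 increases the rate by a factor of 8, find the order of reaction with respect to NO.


rate ∝ [NO]^n
2^n = 8 → n = 3
Order in NO: 3

3


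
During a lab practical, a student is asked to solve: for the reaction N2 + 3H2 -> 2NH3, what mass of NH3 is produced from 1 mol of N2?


Mole ratio NH3:N2 = 2:1
n(NH3) = 1 × 2/1 = 2.000 mol
mass = 2.000 × 17.03 = 34.06 g

34.06 g


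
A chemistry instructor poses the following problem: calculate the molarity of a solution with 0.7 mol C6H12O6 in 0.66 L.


M = n/V = 0.7/0.66 = 1.061 mol/L

1.061 M


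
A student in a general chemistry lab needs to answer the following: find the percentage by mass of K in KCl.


M(KCl) = 1×39.1 + 1×35.45 = 74.55 g/mol
Mass of K = 1 × 39.1 = 39.10 g/mol
% K = 39.10/74.55 × 100 = 52.45%

52.45%


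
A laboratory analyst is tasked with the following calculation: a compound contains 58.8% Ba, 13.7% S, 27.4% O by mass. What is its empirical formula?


Assume 100 g sample. Moles of each element:
  Ba: 58.8/137.33 = 0.428 mol
  S: 13.7/32.07 = 0.427 mol
  O: 27.4/16.0 = 1.712 mol
Divide by smallest (0.427):
  Ba: 0.428/0.427 = 1.0
  S: 0.427/0.427 = 1.0
  O: 1.712/0.427 = 4.01
Empirical formula: BaSO4

BaSO4


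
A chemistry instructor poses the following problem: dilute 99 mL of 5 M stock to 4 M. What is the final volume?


C1V1 = C2V2
5 × 99 = 4 × V2
V2 = 495/4 = 123.75 mL

123.75 mL


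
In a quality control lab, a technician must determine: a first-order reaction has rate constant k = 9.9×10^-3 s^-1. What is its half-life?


t½ = ln2/k = 0.693147/(9.9×10^-3 s^-1)
= 70.01 s

70.01 s


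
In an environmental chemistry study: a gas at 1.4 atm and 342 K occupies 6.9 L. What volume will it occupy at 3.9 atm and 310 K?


P1V1/T1 = P2V2/T2
V2 = P1V1T2/(T1P2)
= 1.4×6.9×310/(342×3.9)
= 2.245 L

2.245 L


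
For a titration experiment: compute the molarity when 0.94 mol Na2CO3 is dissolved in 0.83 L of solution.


M = n/V = 0.94/0.83 = 1.133 mol/L

1.133 M


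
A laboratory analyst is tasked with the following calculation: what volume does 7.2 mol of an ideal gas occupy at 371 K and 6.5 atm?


PV = nRT  (R = 0.08206 L·atm/(mol·K))
V = nRT/P = 7.2×0.08206×371/6.5
= 33.723 L

33.723 L


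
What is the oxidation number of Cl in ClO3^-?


x + 3(-2) = -1, so x = +5
Oxidation number: +5

+5


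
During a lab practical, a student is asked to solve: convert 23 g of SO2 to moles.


M(SO2) = 64.07 g/mol
n = mass/M = 23/64.07 = 0.359 mol

0.359 mol


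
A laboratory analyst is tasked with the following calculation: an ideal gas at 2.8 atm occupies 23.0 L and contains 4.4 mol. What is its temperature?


PV = nRT  (R = 0.08206 L·atm/(mol·K))
T = PV/(nR) = 2.8×23.0/(4.4×0.08206)
= 64.40/0.361064
= 178.36 K

178.36 K


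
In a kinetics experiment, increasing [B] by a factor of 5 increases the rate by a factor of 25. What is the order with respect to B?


rate ∝ [B]^n
5^n = 25 → n = 2
Order in B: 2

2


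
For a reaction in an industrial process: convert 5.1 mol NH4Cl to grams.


M(NH4Cl) = 53.49 g/mol
mass = n × M = 5.1 × 53.49 = 272.80 g

272.80 g


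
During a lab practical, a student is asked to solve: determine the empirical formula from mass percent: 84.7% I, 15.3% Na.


Assume 100 g sample. Moles of each element:
  I: 84.7/126.9 = 0.667 mol
  Na: 15.3/22.99 = 0.666 mol
Divide by smallest (0.666):
  I: 0.667/0.666 = 1.0
  Na: 0.666/0.666 = 1.0
Empirical formula: NaI

NaI


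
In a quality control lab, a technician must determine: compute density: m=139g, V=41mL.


ρ = mass/volume
= 139/41
= 3.39 g/mL

3.39 g/mL


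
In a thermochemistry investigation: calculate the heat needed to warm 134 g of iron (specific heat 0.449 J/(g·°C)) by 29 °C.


q = mcΔT = 134 × 0.449 × 29
= 1744.81 J

1744.81 J


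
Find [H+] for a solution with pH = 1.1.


[H+] = 10^(-pH) = 10^(-1.1)
= 7.94×10^-2 M

7.94×10^-2 M


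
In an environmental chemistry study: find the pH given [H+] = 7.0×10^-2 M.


pH = -log10([H+]) = -log10(7.0×10^-2)
= 2 - log10(7.0)
= 2 - 0.85
= 1.15

1.15


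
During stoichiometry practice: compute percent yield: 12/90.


% yield = actual/theoretical × 100
= 12/90 × 100
= 13.33%

13.33%


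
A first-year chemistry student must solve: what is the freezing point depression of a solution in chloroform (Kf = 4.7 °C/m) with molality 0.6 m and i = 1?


ΔTf = Kf × m × i
= 4.7 × 0.6 × 1
= 2.82 °C

2.82 °C


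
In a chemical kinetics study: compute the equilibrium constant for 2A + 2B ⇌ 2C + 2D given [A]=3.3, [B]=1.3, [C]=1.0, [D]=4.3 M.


Kc = [C]^2[D]^2/([A]^2[B]^2)
= (1.0^2 × 4.3^2)/(3.3^2 × 1.3^2)
= 18.49/18.4041
= 1.005

1.005


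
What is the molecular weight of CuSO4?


M(CuSO4) = 1×63.55 + 1×32.07 + 4×16.0
= 63.55 + 32.07 + 64.0
= 159.62 g/mol

159.62 g/mol


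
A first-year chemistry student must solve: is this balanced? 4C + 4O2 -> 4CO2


Equation: 4C + 4O2 -> 4CO2
Check atoms: C: 4=4, O: 8=8
Balanced

Yes, balanced


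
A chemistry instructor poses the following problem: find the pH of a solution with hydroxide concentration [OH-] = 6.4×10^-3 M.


pOH = -log10([OH-]) = -log10(6.4×10^-3)
= 3 - log10(6.4) = 2.19
pH = 14 - pOH = 14 - 2.19 = 11.81

11.81


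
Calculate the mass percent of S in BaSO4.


M(BaSO4) = 1×137.33 + 1×32.07 + 4×16.0 = 233.40 g/mol
Mass of S = 1 × 32.07 = 32.07 g/mol
% S = 32.07/233.40 × 100 = 13.74%

13.74%


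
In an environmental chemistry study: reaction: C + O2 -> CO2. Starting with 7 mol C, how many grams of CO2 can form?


Mole ratio CO2:C = 1:1
n(CO2) = 7 × 1/1 = 7.000 mol
mass = 7.000 × 44.01 = 308.07 g

308.07 g


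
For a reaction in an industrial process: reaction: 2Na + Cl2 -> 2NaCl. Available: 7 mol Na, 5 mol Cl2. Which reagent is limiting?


Mole ratio available / coefficient:
  Na: 7/2 = 3.500
  Cl2: 5/1 = 5.000
Smaller ratio is limiting.

Na


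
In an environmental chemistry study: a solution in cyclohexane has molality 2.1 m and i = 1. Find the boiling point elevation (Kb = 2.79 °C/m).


ΔTb = Kb × m × i
= 2.79 × 2.1 × 1
= 5.859 °C

5.859 °C


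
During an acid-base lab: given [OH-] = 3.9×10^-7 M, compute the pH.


pOH = -log10([OH-]) = -log10(3.9×10^-7)
= 7 - log10(3.9) = 6.41
pH = 14 - pOH = 14 - 6.41 = 7.59

7.59


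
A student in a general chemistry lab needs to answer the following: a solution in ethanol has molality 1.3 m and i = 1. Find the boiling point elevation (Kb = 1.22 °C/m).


ΔTb = Kb × m × i
= 1.22 × 1.3 × 1
= 1.586 °C

1.586 °C


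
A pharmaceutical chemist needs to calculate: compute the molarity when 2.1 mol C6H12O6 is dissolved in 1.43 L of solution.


M = n/V = 2.1/1.43 = 1.469 mol/L

1.469 M


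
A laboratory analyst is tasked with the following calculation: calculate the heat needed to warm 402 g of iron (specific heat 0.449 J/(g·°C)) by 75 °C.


q = mcΔT = 402 × 0.449 × 75
= 13537.35 J

13537.35 J


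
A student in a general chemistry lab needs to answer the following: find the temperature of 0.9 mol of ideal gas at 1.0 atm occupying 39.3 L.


PV = nRT  (R = 0.08206 L·atm/(mol·K))
T = PV/(nR) = 1.0×39.3/(0.9×0.08206)
= 39.30/0.073854
= 532.13 K

532.13 K


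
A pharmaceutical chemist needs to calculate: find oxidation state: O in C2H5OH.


O is usually -2
Oxidation number: -2

-2


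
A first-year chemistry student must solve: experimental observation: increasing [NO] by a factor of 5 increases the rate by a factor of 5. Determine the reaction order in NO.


rate ∝ [NO]^n
5^n = 5 → n = 1
Order in NO: 1

1


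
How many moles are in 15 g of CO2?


M(CO2) = 44.01 g/mol
n = mass/M = 15/44.01 = 0.3408 mol

0.3408 mol


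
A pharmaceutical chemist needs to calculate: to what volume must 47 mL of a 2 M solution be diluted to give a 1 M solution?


C1V1 = C2V2
2 × 47 = 1 × V2
V2 = 94/1 = 94.0 mL

94.0 mL


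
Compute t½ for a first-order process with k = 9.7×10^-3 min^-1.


t½ = ln2/k = 0.693147/(9.7×10^-3 min^-1)
= 71.46 min

71.46 min


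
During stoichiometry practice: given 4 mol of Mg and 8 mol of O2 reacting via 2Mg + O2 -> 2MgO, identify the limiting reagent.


Mole ratio available / coefficient:
  Mg: 4/2 = 2.000
  O2: 8/1 = 8.000
Smaller ratio is limiting.

Mg


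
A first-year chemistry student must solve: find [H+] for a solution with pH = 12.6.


[H+] = 10^(-pH) = 10^(-12.6)
= 2.51×10^-13 M

2.51×10^-13 M


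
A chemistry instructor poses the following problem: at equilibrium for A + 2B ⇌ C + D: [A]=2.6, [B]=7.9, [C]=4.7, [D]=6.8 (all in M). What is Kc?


Kc = [C][D]/([A][B]^2)
= (4.7^1 × 6.8^1)/(2.6^1 × 7.9^2)
= 31.96/162.266
= 0.1970

0.1970


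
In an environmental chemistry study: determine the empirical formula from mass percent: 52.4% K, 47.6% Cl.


Assume 100 g sample. Moles of each element:
  K: 52.4/39.1 = 1.34 mol
  Cl: 47.6/35.45 = 1.343 mol
Divide by smallest (1.34):
  K: 1.34/1.34 = 1.0
  Cl: 1.343/1.34 = 1.0
Empirical formula: KCl

KCl


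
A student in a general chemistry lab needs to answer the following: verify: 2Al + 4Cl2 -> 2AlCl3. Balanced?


Equation: 2Al + 4Cl2 -> 2AlCl3
Check atoms: Al: 2=2, Cl: 8≠6
Not balanced

No, not balanced


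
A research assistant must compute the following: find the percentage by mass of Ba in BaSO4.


M(BaSO4) = 1×137.33 + 1×32.07 + 4×16.0 = 233.40 g/mol
Mass of Ba = 1 × 137.33 = 137.33 g/mol
% Ba = 137.33/233.40 × 100 = 58.84%

58.84%


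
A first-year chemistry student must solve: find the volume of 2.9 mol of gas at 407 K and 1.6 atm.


PV = nRT  (R = 0.08206 L·atm/(mol·K))
V = nRT/P = 2.9×0.08206×407/1.6
= 60.535 L

60.535 L


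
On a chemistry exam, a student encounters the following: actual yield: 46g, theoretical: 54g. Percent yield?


% yield = actual/theoretical × 100
= 46/54 × 100
= 85.19%

85.19%


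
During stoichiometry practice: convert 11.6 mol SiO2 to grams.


M(SiO2) = 60.09 g/mol
mass = n × M = 11.6 × 60.09 = 697.04 g

697.04 g


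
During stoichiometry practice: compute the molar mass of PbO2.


M(PbO2) = 1×207.2 + 2×16.0
= 207.2 + 32.0
= 239.2 g/mol

239.2 g/mol


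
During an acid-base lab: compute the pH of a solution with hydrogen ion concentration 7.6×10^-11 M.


pH = -log10([H+]) = -log10(7.6×10^-11)
= 11 - log10(7.6)
= 11 - 0.88
= 10.12

10.12


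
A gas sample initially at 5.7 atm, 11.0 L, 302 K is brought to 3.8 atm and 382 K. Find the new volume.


P1V1/T1 = P2V2/T2
V2 = P1V1T2/(T1P2)
= 5.7×11.0×382/(302×3.8)
= 20.871 L

20.871 L


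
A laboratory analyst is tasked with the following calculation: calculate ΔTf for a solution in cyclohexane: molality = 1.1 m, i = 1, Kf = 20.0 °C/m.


ΔTf = Kf × m × i
= 20.0 × 1.1 × 1
= 22.0 °C

22.0 °C


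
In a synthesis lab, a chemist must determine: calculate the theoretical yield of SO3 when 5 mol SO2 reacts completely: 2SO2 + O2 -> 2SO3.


Mole ratio SO3:SO2 = 2:2
n(SO3) = 5 × 2/2 = 5.000 mol
mass = 5.000 × 80.07 = 400.35 g

400.35 g


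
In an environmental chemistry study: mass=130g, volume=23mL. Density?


ρ = mass/volume
= 130/23
= 5.652 g/mL

5.652 g/mL


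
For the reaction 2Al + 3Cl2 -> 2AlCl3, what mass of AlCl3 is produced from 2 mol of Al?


Mole ratio AlCl3:Al = 2:2
n(AlCl3) = 2 × 2/2 = 2.000 mol
mass = 2.000 × 133.33 = 266.66 g

266.66 g


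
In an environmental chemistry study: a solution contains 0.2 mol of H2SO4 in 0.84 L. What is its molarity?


M = n/V = 0.2/0.84 = 0.238 mol/L

0.238 M


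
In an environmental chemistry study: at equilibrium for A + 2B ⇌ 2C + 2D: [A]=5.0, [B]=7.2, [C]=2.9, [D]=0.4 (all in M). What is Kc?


Kc = [C]^2[D]^2/([A][B]^2)
= (2.9^2 × 0.4^2)/(5.0^1 × 7.2^2)
= 1.3456/259.2
= 0.005191

0.005191


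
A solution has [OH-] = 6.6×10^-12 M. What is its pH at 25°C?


pOH = -log10([OH-]) = -log10(6.6×10^-12)
= 12 - log10(6.6) = 11.18
pH = 14 - pOH = 14 - 11.18 = 2.82

2.82


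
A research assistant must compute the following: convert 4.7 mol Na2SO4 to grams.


M(Na2SO4) = 142.05 g/mol
mass = n × M = 4.7 × 142.05 = 667.64 g

667.64 g


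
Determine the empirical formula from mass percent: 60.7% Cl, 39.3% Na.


Assume 100 g sample. Moles of each element:
  Cl: 60.7/35.45 = 1.712 mol
  Na: 39.3/22.99 = 1.709 mol
Divide by smallest (1.709):
  Cl: 1.712/1.709 = 1.0
  Na: 1.709/1.709 = 1.0
Empirical formula: NaCl

NaCl


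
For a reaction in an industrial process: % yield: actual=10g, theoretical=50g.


% yield = actual/theoretical × 100
= 10/50 × 100
= 20.0%

20.0%


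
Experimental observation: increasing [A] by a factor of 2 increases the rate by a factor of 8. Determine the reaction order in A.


rate ∝ [A]^n
2^n = 8 → n = 3
Order in A: 3

3


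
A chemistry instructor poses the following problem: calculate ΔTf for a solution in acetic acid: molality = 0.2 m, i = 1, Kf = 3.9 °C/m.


ΔTf = Kf × m × i
= 3.9 × 0.2 × 1
= 0.78 °C

0.78 °C


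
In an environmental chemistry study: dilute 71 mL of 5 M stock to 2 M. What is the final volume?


C1V1 = C2V2
5 × 71 = 2 × V2
V2 = 355/2 = 177.5 mL

177.5 mL


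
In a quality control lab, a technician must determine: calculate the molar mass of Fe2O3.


M(Fe2O3) = 2×55.85 + 3×16.0
= 111.7 + 48.0
= 159.7 g/mol

159.7 g/mol


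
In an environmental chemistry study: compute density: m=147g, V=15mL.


ρ = mass/volume
= 147/15
= 9.8 g/mL

9.8 g/mL


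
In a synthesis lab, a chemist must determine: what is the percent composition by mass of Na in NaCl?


M(NaCl) = 1×22.99 + 1×35.45 = 58.44 g/mol
Mass of Na = 1 × 22.99 = 22.99 g/mol
% Na = 22.99/58.44 × 100 = 39.34%

39.34%


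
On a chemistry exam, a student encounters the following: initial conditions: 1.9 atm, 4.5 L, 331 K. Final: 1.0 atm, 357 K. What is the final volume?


P1V1/T1 = P2V2/T2
V2 = P1V1T2/(T1P2)
= 1.9×4.5×357/(331×1.0)
= 9.222 L

9.222 L


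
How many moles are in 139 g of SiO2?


M(SiO2) = 60.09 g/mol
n = mass/M = 139/60.09 = 2.3132 mol

2.3132 mol


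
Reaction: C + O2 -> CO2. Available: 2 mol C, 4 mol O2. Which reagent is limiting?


Mole ratio available / coefficient:
  C: 2/1 = 2.000
  O2: 4/1 = 4.000
Smaller ratio is limiting.

C


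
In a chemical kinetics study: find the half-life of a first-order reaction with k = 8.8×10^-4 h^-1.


t½ = ln2/k = 0.693147/(8.8×10^-4 h^-1)
= 787.7 h

787.7 h


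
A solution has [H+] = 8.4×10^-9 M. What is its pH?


pH = -log10([H+]) = -log10(8.4×10^-9)
= 9 - log10(8.4)
= 9 - 0.92
= 8.08

8.08


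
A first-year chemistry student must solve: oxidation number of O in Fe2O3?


O is usually -2
Oxidation number: -2

-2


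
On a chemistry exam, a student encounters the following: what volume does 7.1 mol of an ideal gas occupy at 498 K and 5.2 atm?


PV = nRT  (R = 0.08206 L·atm/(mol·K))
V = nRT/P = 7.1×0.08206×498/5.2
= 55.798 L

55.798 L


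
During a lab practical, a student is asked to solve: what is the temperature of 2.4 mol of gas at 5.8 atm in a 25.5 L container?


PV = nRT  (R = 0.08206 L·atm/(mol·K))
T = PV/(nR) = 5.8×25.5/(2.4×0.08206)
= 147.90/0.196944
= 750.97 K

750.97 K


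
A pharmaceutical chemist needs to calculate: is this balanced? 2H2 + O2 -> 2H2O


Equation: 2H2 + O2 -> 2H2O
Check atoms: H: 4=4, O: 2=2
Balanced

Yes, balanced


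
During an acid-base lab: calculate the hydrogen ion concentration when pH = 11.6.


[H+] = 10^(-pH) = 10^(-11.6)
= 2.51×10^-12 M

2.51×10^-12 M


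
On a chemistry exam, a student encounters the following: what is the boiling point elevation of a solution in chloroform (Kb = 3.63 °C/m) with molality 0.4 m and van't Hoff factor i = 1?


ΔTb = Kb × m × i
= 3.63 × 0.4 × 1
= 1.452 °C

1.452 °C


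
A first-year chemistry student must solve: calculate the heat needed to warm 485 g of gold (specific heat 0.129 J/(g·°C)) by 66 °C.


q = mcΔT = 485 × 0.129 × 66
= 4129.29 J

4129.29 J


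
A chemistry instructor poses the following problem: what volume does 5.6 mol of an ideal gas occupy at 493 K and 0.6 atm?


PV = nRT  (R = 0.08206 L·atm/(mol·K))
V = nRT/P = 5.6×0.08206×493/0.6
= 377.585 L

377.585 L


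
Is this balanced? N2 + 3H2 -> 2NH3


Equation: N2 + 3H2 -> 2NH3
Check atoms: H: 6=6, N: 2=2
Balanced

Yes, balanced


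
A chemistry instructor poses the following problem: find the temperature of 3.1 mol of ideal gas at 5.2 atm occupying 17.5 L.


PV = nRT  (R = 0.08206 L·atm/(mol·K))
T = PV/(nR) = 5.2×17.5/(3.1×0.08206)
= 91.00/0.254386
= 357.72 K

357.72 K


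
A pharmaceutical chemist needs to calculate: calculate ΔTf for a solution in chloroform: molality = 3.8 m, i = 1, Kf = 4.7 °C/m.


ΔTf = Kf × m × i
= 4.7 × 3.8 × 1
= 17.86 °C

17.86 °C


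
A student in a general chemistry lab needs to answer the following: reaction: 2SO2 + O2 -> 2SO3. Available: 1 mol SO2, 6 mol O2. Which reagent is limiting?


Mole ratio available / coefficient:
  SO2: 1/2 = 0.500
  O2: 6/1 = 6.000
Smaller ratio is limiting.

SO2


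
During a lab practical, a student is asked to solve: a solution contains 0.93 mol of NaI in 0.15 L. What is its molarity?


M = n/V = 0.93/0.15 = 6.200 mol/L

6.200 M


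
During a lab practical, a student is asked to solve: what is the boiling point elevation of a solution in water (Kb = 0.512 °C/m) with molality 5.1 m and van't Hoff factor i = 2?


ΔTb = Kb × m × i
= 0.512 × 5.1 × 2
= 5.2224 °C

5.2224 °C


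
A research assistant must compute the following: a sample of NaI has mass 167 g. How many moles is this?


M(NaI) = 149.89 g/mol
n = mass/M = 167/149.89 = 1.1142 mol

1.1142 mol


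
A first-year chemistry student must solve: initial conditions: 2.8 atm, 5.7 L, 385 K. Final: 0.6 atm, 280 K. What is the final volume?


P1V1/T1 = P2V2/T2
V2 = P1V1T2/(T1P2)
= 2.8×5.7×280/(385×0.6)
= 19.345 L

19.345 L


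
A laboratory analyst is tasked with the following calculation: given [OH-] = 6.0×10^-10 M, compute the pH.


pOH = -log10([OH-]) = -log10(6.0×10^-10)
= 10 - log10(6.0) = 9.22
pH = 14 - pOH = 14 - 9.22 = 4.78

4.78


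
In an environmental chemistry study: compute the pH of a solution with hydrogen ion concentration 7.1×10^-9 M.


pH = -log10([H+]) = -log10(7.1×10^-9)
= 9 - log10(7.1)
= 9 - 0.85
= 8.15

8.15


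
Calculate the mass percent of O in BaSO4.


M(BaSO4) = 1×137.33 + 1×32.07 + 4×16.0 = 233.40 g/mol
Mass of O = 4 × 16.0 = 64.00 g/mol
% O = 64.00/233.40 × 100 = 27.42%

27.42%


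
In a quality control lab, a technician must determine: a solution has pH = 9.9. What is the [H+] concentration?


[H+] = 10^(-pH) = 10^(-9.9)
= 1.26×10^-10 M

1.26×10^-10 M


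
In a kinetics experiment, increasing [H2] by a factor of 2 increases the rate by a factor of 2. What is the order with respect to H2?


rate ∝ [H2]^n
2^n = 2 → n = 1
Order in H2: 1

1


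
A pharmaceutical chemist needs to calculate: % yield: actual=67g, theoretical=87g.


% yield = actual/theoretical × 100
= 67/87 × 100
= 77.01%

77.01%


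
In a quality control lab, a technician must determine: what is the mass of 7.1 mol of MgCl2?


M(MgCl2) = 95.21 g/mol
mass = n × M = 7.1 × 95.21 = 675.99 g

675.99 g


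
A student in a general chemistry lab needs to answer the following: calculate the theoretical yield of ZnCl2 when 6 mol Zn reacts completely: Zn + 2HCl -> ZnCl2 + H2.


Mole ratio ZnCl2:Zn = 1:1
n(ZnCl2) = 6 × 1/1 = 6.000 mol
mass = 6.000 × 136.28 = 817.68 g

817.68 g


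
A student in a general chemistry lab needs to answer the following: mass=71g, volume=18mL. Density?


ρ = mass/volume
= 71/18
= 3.944 g/mL

3.944 g/mL


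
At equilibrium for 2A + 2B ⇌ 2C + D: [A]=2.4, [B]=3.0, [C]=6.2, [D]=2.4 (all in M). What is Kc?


Kc = [C]^2[D]/([A]^2[B]^2)
= (6.2^2 × 2.4^1)/(2.4^2 × 3.0^2)
= 92.256/51.84
= 1.780

1.780


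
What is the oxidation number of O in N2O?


O is usually -2
Oxidation number: -2

-2


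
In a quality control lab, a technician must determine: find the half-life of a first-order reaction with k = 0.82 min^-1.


t½ = ln2/k = 0.693147/(0.82 min^-1)
= 0.8453 min

0.8453 min


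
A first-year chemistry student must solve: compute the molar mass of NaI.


M(NaI) = 1×22.99 + 1×126.9
= 22.99 + 126.9
= 149.89 g/mol

149.89 g/mol


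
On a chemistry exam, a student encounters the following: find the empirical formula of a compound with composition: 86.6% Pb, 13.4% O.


Assume 100 g sample. Moles of each element:
  Pb: 86.6/207.2 = 0.418 mol
  O: 13.4/16.0 = 0.838 mol
Divide by smallest (0.418):
  Pb: 0.418/0.418 = 1.0
  O: 0.838/0.418 = 2.0
Empirical formula: PbO2

PbO2


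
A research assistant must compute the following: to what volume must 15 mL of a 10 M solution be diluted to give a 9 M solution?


C1V1 = C2V2
10 × 15 = 9 × V2
V2 = 150/9 = 16.67 mL

16.67 mL


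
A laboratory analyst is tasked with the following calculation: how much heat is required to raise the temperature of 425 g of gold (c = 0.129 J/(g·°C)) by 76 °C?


q = mcΔT = 425 × 0.129 × 76
= 4166.70 J

4166.70 J
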